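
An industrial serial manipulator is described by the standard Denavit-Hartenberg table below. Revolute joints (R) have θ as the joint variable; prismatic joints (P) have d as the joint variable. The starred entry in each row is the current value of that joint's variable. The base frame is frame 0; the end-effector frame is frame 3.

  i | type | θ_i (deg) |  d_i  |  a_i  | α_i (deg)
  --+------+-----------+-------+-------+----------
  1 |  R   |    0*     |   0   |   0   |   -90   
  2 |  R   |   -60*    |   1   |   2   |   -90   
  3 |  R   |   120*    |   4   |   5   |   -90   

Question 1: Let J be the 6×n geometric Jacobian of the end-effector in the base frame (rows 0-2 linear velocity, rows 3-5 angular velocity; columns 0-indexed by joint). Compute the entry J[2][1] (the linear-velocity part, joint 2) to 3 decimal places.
-3.214

axis z_1 = (0.0000,1.0000,0.0000); lever o_n−o_1 = (3.2141,-3.3301,-2.4330)
cross product → J_v[:, 1] = (-2.4330,0.0000,-3.2141)
J_ω[:, 1] = z_1
entry J[2][1] = -3.2141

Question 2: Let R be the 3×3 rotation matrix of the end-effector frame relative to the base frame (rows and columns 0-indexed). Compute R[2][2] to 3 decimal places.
-0.750

End-effector z-axis (col 2 of R) = (-0.4330,0.5000,-0.7500)
R[2][2] = -0.7500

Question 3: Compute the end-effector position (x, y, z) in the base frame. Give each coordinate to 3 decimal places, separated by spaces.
3.214 -3.330 -2.433

after link 1: o_1 = (0.0000, 0.0000, 0.0000)
after link 2: o_2 = (1.0000, 1.0000, 1.7321)
after link 3: o_3 = (3.2141, -3.3301, -2.4330)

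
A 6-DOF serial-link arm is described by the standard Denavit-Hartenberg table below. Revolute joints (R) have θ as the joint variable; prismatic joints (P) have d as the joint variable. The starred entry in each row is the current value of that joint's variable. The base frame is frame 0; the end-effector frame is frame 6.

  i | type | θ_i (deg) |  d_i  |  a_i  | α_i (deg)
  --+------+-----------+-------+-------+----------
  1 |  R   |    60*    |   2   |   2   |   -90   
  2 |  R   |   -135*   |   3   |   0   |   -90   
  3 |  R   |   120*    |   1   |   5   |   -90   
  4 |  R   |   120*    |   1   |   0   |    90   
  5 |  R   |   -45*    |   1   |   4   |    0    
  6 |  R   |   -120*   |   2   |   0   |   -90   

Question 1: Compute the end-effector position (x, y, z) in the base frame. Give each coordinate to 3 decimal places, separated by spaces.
after link 1: o_1 = (1.0000, 1.7321, 2.0000)
after link 2: o_2 = (-1.5981, 3.2321, 2.0000)
after link 3: o_3 = (3.3894, 3.2103, 0.9393)
after link 4: o_4 = (3.2625, 3.9906, 0.3270)
after link 5: o_5 = (2.0704, 0.0469, 0.1672)
after link 6: o_6 = (3.3221, -0.7852, -1.1523)

3.322 -0.785 -1.152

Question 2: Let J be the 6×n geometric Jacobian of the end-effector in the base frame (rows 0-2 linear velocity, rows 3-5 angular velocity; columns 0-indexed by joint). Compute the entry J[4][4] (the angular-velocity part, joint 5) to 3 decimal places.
axis z_4 = (0.6258,-0.4160,-0.6597); lever o_n−o_4 = (0.0595,-4.7758,-1.4792)
cross product → J_v[:, 4] = (-2.5354,0.8865,-2.9641)
J_ω[:, 4] = z_4
entry J[4][4] = -0.4160

-0.416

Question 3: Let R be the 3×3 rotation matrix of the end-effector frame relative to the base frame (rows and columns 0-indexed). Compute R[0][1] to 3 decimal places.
End-effector y-axis (col 1 of R) = (-0.6258,0.4160,0.6597)
R[0][1] = -0.6258

-0.626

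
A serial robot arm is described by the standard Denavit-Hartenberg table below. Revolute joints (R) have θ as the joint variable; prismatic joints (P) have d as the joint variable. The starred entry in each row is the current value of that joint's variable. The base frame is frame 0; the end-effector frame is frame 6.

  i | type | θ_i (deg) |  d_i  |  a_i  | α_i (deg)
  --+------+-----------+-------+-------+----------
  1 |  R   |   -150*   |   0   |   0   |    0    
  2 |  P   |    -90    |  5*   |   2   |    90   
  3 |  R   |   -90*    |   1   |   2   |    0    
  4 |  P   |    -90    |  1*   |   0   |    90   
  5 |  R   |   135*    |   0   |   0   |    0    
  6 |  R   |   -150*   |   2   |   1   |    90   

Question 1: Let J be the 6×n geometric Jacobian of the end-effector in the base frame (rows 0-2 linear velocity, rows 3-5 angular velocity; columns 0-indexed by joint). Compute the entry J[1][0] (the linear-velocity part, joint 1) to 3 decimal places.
axis z_0 = ẑ; lever o_n−o_0 = (0.9909,1.7661,5.0000)
cross product → J_v[:, 0] = (-1.7661,0.9909,0.0000)
J_ω[:, 0] = z_0
entry J[1][0] = 0.9909

0.991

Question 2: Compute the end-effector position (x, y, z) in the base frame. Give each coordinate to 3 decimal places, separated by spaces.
0.991 1.766 5.000

after link 1: o_1 = (0.0000, 0.0000, 0.0000)
after link 2: o_2 = (-1.0000, 1.7321, 5.0000)
after link 3: o_3 = (-0.1340, 2.2321, 3.0000)
after link 4: o_4 = (0.7321, 2.7321, 3.0000)
after link 5: o_5 = (0.7321, 2.7321, 3.0000)
after link 6: o_6 = (0.9909, 1.7661, 5.0000)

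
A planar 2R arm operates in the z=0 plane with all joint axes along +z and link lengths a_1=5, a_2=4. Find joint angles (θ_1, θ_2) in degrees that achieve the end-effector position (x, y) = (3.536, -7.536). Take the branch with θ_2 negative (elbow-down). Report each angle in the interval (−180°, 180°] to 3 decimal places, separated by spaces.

-45.008 -44.979

cos θ_2 = (69.2946−5²−4²)/(2·5·4) = 0.7074; θ_2 = -44.9791° (elbow-down)
β = atan2(-7.5360,3.5360) = -64.8634°; ψ = atan2(-2.8274,7.8295) = -19.8558°
θ_1 = β − ψ = -45.0076°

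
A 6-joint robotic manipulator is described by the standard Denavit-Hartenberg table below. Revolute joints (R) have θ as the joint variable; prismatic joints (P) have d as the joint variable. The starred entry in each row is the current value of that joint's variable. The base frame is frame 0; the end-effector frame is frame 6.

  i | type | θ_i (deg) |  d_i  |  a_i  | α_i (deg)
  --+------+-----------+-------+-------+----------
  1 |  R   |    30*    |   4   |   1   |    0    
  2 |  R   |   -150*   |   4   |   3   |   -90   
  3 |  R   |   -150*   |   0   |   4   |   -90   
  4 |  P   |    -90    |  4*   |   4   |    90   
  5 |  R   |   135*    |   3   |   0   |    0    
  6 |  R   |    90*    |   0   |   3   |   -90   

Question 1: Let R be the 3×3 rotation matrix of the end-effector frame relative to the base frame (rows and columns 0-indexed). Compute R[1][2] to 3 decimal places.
-0.047

End-effector z-axis (col 2 of R) = (0.7891,-0.0474,-0.6124)
R[1][2] = -0.0474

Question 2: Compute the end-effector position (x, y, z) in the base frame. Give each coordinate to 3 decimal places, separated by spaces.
after link 1: o_1 = (0.8660, 0.5000, 4.0000)
after link 2: o_2 = (-0.6340, -2.0981, 8.0000)
after link 3: o_3 = (1.0981, 0.9019, 10.0000)
after link 4: o_4 = (3.5622, -2.8301, 13.4641)
after link 5: o_5 = (2.2631, -5.0801, 11.9641)
after link 6: o_6 = (0.9564, -3.1009, 10.1270)

0.956 -3.101 10.127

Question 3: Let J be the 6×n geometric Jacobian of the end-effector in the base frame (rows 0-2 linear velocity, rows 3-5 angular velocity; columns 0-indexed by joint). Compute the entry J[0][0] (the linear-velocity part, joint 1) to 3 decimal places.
3.101

axis z_0 = ẑ; lever o_n−o_0 = (0.9564,-3.1009,10.1270)
cross product → J_v[:, 0] = (3.1009,0.9564,-0.0000)
J_ω[:, 0] = z_0
entry J[0][0] = 3.1009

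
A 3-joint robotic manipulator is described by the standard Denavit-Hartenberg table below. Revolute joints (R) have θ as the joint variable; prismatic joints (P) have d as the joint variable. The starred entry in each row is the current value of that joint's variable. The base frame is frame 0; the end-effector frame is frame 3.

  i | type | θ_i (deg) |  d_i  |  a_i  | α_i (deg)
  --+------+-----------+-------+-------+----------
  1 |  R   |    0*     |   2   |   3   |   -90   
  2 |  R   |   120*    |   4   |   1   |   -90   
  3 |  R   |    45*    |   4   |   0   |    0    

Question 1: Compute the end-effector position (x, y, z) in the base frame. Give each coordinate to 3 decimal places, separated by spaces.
after link 1: o_1 = (3.0000, 0.0000, 2.0000)
after link 2: o_2 = (2.5000, 4.0000, 1.1340)
after link 3: o_3 = (-0.9641, 4.0000, 3.1340)

-0.964 4.000 3.134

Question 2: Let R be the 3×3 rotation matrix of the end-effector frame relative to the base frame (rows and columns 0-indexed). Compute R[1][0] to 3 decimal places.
-0.707

End-effector x-axis (col 0 of R) = (-0.3536,-0.7071,-0.6124)
R[1][0] = -0.7071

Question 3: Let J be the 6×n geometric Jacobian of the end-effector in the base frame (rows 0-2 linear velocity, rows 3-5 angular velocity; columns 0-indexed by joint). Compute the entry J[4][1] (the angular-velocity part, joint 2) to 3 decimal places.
axis z_1 = (0.0000,1.0000,0.0000); lever o_n−o_1 = (-3.9641,4.0000,1.1340)
cross product → J_v[:, 1] = (1.1340,-0.0000,3.9641)
J_ω[:, 1] = z_1
entry J[4][1] = 1.0000

1.000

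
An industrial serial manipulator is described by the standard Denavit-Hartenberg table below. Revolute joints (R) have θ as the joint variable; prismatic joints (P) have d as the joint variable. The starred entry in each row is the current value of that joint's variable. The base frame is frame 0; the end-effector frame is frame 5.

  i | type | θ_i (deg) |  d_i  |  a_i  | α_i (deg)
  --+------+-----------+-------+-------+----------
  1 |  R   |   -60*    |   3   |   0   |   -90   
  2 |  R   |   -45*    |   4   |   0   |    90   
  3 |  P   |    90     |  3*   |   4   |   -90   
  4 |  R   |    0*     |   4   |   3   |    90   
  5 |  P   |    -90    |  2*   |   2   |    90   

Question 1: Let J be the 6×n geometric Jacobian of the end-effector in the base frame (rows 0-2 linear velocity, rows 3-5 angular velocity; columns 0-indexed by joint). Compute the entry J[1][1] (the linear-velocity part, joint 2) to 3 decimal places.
-1.837

axis z_1 = (0.8660,0.5000,0.0000); lever o_n−o_1 = (7.0514,9.7866,2.1213)
cross product → J_v[:, 1] = (1.0607,-1.8371,4.9497)
J_ω[:, 1] = z_1
entry J[1][1] = -1.8371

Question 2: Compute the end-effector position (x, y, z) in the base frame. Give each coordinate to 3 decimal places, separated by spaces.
7.051 9.787 5.121

after link 1: o_1 = (0.0000, 0.0000, 3.0000)
after link 2: o_2 = (3.4641, 2.0000, 3.0000)
after link 3: o_3 = (5.8675, 5.8371, 5.1213)
after link 4: o_4 = (7.0514, 9.7866, 2.2929)
after link 5: o_5 = (7.0514, 9.7866, 5.1213)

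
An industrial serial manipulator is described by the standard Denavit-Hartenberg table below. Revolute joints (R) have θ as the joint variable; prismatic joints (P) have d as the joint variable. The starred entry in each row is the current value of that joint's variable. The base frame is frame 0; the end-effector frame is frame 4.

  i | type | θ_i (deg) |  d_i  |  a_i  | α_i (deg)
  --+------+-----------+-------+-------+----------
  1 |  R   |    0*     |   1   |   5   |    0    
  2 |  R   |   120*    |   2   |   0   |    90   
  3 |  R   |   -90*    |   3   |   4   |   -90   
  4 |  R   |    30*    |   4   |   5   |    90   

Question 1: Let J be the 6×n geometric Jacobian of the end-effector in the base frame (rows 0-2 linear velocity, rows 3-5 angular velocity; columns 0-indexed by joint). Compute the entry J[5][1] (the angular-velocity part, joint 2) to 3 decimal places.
axis z_1 = (0.0000,0.0000,1.0000); lever o_n−o_1 = (-1.5670,3.7141,-6.3301)
cross product → J_v[:, 1] = (-3.7141,-1.5670,0.0000)
J_ω[:, 1] = z_1
entry J[5][1] = 1.0000

1.000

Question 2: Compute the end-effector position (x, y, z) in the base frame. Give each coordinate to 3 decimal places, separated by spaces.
after link 1: o_1 = (5.0000, 0.0000, 1.0000)
after link 2: o_2 = (5.0000, 0.0000, 3.0000)
after link 3: o_3 = (7.5981, 1.5000, -1.0000)
after link 4: o_4 = (3.4330, 3.7141, -5.3301)

3.433 3.714 -5.330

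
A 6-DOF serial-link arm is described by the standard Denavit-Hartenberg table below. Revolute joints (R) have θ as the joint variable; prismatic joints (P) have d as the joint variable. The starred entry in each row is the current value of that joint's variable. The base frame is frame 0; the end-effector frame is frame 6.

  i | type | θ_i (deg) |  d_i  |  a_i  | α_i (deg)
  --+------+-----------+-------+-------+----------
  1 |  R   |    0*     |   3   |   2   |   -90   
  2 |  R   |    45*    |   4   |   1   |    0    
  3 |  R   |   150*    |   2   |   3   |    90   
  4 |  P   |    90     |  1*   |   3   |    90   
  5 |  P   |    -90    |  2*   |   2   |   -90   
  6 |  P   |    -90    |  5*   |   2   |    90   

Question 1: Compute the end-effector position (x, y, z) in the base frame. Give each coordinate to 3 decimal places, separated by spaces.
after link 1: o_1 = (2.0000, 0.0000, 3.0000)
after link 2: o_2 = (2.7071, 4.0000, 2.2929)
after link 3: o_3 = (-0.1907, 6.0000, 3.0694)
after link 4: o_4 = (-0.4495, 9.0000, 2.1034)
after link 5: o_5 = (-1.8637, 9.0000, 4.5529)
after link 6: o_6 = (-3.7956, 14.0000, 5.0706)

-3.796 14.000 5.071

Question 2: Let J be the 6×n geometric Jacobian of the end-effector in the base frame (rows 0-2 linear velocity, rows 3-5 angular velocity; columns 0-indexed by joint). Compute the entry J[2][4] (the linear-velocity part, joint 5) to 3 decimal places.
prismatic axis z_4 = (-0.9659,-0.0000,0.2588)
J_v[:, 4] = z_4; J_ω[:, 4] = (0,0,0)
entry J[2][4] = 0.2588

0.259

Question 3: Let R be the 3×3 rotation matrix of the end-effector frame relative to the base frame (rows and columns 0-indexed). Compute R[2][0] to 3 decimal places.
End-effector x-axis (col 0 of R) = (-0.9659,-0.0000,0.2588)
R[2][0] = 0.2588

0.259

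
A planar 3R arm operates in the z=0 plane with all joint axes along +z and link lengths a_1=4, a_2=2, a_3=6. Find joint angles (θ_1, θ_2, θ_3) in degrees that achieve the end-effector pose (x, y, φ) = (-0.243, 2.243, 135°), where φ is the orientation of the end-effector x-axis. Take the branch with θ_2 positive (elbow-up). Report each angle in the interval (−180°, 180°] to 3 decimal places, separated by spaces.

wrist centre = target − a_3·(cos φ, sin φ) = (3.9996, -1.9996)
cos θ_2 = (19.9957−4²−2²)/(2·4·2) = -0.0003; θ_2 = 90.0154° (elbow-up)
β = atan2(-1.9996,3.9996) = -26.5630°; ψ = atan2(2.0000,3.9995) = 26.5681°
θ_1 = β − ψ = -53.1311°
θ_3 = φ − θ_1 − θ_2 = 98.1157° (wrapped to (-180°,180°])

-53.131 90.015 98.116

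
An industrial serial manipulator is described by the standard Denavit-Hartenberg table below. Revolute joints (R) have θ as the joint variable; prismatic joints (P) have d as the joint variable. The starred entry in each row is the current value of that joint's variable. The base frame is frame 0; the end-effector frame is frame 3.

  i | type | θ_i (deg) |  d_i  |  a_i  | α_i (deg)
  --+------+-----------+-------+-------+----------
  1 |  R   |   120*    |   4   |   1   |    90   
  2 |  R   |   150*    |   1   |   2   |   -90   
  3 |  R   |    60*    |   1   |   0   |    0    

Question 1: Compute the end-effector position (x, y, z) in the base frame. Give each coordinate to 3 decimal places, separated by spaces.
after link 1: o_1 = (-0.5000, 0.8660, 4.0000)
after link 2: o_2 = (1.2321, -0.1340, 5.0000)
after link 3: o_3 = (1.4821, -0.5670, 4.1340)

1.482 -0.567 4.134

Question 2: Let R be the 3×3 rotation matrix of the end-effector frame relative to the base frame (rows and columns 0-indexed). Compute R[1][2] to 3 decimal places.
End-effector z-axis (col 2 of R) = (0.2500,-0.4330,-0.8660)
R[1][2] = -0.4330

-0.433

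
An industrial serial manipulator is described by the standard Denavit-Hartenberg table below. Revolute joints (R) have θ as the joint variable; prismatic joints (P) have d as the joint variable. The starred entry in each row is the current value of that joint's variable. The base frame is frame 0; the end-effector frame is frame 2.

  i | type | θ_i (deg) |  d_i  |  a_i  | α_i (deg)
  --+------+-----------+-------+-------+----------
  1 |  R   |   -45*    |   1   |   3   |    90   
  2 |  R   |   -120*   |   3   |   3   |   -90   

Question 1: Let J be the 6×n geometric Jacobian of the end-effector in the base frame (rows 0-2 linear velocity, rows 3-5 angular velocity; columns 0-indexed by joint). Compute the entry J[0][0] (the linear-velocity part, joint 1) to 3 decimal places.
3.182

axis z_0 = ẑ; lever o_n−o_0 = (-1.0607,-3.1820,-1.5981)
cross product → J_v[:, 0] = (3.1820,-1.0607,0.0000)
J_ω[:, 0] = z_0
entry J[0][0] = 3.1820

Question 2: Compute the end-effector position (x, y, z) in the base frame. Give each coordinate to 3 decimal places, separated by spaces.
after link 1: o_1 = (2.1213, -2.1213, 1.0000)
after link 2: o_2 = (-1.0607, -3.1820, -1.5981)

-1.061 -3.182 -1.598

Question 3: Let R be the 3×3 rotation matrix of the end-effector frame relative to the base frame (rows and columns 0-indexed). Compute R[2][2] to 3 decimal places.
-0.500

End-effector z-axis (col 2 of R) = (0.6124,-0.6124,-0.5000)
R[2][2] = -0.5000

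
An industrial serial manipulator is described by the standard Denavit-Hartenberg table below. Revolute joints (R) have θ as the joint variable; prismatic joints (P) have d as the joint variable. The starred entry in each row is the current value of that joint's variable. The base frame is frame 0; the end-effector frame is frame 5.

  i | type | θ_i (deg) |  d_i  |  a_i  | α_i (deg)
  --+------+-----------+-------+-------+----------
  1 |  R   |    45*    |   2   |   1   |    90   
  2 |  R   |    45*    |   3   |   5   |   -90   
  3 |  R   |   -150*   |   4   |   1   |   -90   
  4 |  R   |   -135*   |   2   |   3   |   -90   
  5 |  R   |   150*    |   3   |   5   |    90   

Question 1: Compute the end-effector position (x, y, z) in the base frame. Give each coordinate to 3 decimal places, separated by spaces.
1.984 -4.518 6.535

after link 1: o_1 = (0.7071, 0.7071, 2.0000)
after link 2: o_2 = (5.3284, 1.0858, 5.5355)
after link 3: o_3 = (3.2490, -1.7008, 7.7516)
after link 4: o_4 = (4.0816, -1.8176, 11.2577)
after link 5: o_5 = (1.9841, -4.5183, 6.5347)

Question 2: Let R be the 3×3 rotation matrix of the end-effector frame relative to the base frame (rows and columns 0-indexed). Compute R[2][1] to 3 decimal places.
0.067

End-effector y-axis (col 1 of R) = (-0.4097,-0.9097,0.0670)
R[2][1] = 0.0670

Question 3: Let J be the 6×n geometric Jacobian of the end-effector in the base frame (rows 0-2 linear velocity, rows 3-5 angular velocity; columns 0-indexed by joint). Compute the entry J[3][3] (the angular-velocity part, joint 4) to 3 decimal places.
axis z_3 = (0.8624,-0.3624,0.3536); lever o_n−o_3 = (-1.2649,-2.8176,-1.2168)
cross product → J_v[:, 3] = (1.4371,0.6022,-2.8881)
J_ω[:, 3] = z_3
entry J[3][3] = 0.8624

0.862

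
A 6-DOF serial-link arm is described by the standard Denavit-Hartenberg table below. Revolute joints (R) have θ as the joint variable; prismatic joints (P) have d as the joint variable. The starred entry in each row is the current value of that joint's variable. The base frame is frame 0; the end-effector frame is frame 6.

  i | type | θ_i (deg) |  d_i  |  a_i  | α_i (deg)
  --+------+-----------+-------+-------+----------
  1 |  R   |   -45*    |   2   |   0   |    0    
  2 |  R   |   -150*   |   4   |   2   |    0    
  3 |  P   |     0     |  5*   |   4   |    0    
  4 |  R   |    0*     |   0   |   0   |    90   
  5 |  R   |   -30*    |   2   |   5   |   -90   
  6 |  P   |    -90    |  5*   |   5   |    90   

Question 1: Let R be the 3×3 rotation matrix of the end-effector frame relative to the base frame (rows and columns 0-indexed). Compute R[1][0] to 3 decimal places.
0.966

End-effector x-axis (col 0 of R) = (0.2588,0.9659,-0.0000)
R[1][0] = 0.9659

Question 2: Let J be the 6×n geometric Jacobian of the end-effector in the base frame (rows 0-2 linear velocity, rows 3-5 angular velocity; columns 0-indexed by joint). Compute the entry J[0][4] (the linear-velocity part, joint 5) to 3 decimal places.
1.768

axis z_4 = (0.2588,0.9659,0.0000); lever o_n−o_4 = (-4.7857,8.5292,1.8301)
cross product → J_v[:, 4] = (1.7678,-0.4737,6.8301)
J_ω[:, 4] = z_4
entry J[0][4] = 1.7678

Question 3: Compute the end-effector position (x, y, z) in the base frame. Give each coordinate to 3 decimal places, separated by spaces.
after link 1: o_1 = (0.0000, 0.0000, 2.0000)
after link 2: o_2 = (-1.9319, 0.5176, 6.0000)
after link 3: o_3 = (-5.7956, 1.5529, 11.0000)
after link 4: o_4 = (-5.7956, 1.5529, 11.0000)
after link 5: o_5 = (-9.4605, 4.6055, 8.5000)
after link 6: o_6 = (-10.5812, 10.0822, 12.8301)

-10.581 10.082 12.830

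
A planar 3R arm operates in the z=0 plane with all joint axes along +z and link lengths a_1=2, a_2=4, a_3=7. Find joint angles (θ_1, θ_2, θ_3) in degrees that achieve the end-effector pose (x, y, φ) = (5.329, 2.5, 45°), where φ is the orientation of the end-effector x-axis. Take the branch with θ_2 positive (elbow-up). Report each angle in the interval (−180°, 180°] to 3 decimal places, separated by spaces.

152.610 149.989 102.401

wrist centre = target − a_3·(cos φ, sin φ) = (0.3793, -2.4497)
cos θ_2 = (6.1451−2²−4²)/(2·2·4) = -0.8659; θ_2 = 149.9892° (elbow-up)
β = atan2(-2.4497,0.3793) = -81.1997°; ψ = atan2(2.0007,-1.4637) = 126.1901°
θ_1 = β − ψ = -207.3899°
θ_3 = φ − θ_1 − θ_2 = 102.4006° (wrapped to (-180°,180°])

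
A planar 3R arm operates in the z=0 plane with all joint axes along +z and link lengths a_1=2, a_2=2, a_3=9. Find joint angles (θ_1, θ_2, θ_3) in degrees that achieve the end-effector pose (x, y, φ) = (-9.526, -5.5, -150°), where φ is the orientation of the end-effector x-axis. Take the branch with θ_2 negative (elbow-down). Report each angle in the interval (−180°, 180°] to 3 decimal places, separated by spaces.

-89.992 -120.008 60.000

wrist centre = target − a_3·(cos φ, sin φ) = (-1.7318, -1.0000)
cos θ_2 = (3.9990−2²−2²)/(2·2·2) = -0.5001; θ_2 = -120.0080° (elbow-down)
β = atan2(-1.0000,-1.7318) = -149.9960°; ψ = atan2(-1.7319,0.9998) = -60.0040°
θ_1 = β − ψ = -89.9920°
θ_3 = φ − θ_1 − θ_2 = 60.0000° (wrapped to (-180°,180°])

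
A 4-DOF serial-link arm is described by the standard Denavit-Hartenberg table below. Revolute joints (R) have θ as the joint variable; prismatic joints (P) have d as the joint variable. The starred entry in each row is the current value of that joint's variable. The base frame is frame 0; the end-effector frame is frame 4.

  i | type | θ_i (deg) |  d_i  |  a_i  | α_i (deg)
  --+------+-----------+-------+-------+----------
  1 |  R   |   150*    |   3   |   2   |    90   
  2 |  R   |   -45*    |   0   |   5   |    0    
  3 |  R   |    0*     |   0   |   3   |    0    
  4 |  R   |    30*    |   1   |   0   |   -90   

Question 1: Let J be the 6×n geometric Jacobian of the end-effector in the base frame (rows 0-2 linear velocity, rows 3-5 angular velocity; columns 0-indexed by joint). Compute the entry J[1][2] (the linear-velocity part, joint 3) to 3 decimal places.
axis z_2 = (0.5000,0.8660,0.0000); lever o_n−o_2 = (-1.3371,1.9267,-2.1213)
cross product → J_v[:, 2] = (-1.8371,1.0607,2.1213)
J_ω[:, 2] = z_2
entry J[1][2] = 1.0607

1.061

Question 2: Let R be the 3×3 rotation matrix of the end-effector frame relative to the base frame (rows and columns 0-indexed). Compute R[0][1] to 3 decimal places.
End-effector y-axis (col 1 of R) = (-0.5000,-0.8660,-0.0000)
R[0][1] = -0.5000

-0.500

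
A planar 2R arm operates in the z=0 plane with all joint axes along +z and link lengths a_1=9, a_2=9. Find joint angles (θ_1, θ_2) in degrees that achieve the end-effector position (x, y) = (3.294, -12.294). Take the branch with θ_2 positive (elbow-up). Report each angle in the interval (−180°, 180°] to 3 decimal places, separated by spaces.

cos θ_2 = (161.9929−9²−9²)/(2·9·9) = -0.0000; θ_2 = 90.0025° (elbow-up)
β = atan2(-12.2940,3.2940) = -75.0007°; ψ = atan2(9.0000,8.9996) = 45.0013°
θ_1 = β − ψ = -120.0020°

-120.002 90.003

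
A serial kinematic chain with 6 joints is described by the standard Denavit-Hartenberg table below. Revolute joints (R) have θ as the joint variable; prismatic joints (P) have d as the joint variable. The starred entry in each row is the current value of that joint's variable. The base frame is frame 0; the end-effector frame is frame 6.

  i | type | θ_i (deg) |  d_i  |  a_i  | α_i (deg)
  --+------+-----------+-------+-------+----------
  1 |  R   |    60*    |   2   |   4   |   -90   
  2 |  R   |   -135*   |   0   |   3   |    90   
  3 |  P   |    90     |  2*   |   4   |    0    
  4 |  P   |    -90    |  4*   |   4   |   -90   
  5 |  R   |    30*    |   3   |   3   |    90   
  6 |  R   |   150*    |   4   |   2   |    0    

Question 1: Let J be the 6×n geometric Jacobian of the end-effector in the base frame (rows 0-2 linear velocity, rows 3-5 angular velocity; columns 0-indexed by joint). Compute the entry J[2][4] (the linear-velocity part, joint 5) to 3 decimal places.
4.192

axis z_4 = (-0.8660,0.5000,0.0000); lever o_n−o_4 = (-5.5600,-1.6303,0.1895)
cross product → J_v[:, 4] = (0.0947,0.1641,4.1919)
J_ω[:, 4] = z_4
entry J[2][4] = 4.1919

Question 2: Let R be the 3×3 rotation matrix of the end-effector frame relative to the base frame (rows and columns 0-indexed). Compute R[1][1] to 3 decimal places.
-0.321

End-effector y-axis (col 1 of R) = (0.8147,-0.3209,-0.4830)
R[1][1] = -0.3209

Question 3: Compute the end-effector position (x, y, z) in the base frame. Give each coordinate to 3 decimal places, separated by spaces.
-11.620 -4.127 2.897

after link 1: o_1 = (2.0000, 3.4641, 2.0000)
after link 2: o_2 = (0.9393, 1.6270, 4.1213)
after link 3: o_3 = (-3.2319, 2.4022, 2.7071)
after link 4: o_4 = (-6.0603, -2.4967, 2.7071)
after link 5: o_5 = (-9.0466, -1.6692, 5.6049)
after link 6: o_6 = (-11.6203, -4.1270, 2.8966)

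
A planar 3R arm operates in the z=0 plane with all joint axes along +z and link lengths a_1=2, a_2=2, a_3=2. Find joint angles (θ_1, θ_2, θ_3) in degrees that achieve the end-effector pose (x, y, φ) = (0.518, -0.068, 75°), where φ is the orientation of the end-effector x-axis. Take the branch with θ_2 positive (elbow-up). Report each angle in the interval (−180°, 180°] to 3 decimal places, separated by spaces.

-149.992 120.005 104.987

wrist centre = target − a_3·(cos φ, sin φ) = (0.0004, -1.9999)
cos θ_2 = (3.9994−2²−2²)/(2·2·2) = -0.5001; θ_2 = 120.0049° (elbow-up)
β = atan2(-1.9999,0.0004) = -89.9896°; ψ = atan2(1.7320,0.9999) = 60.0025°
θ_1 = β − ψ = -149.9921°
θ_3 = φ − θ_1 − θ_2 = 104.9872° (wrapped to (-180°,180°])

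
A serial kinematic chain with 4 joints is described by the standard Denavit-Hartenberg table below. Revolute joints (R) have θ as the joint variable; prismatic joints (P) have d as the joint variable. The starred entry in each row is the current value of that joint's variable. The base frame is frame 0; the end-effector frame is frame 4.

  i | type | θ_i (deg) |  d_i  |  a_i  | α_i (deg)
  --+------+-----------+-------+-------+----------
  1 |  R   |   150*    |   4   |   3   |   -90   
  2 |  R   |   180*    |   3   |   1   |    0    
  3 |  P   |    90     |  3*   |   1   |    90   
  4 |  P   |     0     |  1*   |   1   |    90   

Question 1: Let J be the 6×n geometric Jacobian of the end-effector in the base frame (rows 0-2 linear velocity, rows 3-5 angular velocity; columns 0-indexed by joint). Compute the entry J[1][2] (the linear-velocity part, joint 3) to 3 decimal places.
-0.866

prismatic axis z_2 = (-0.5000,-0.8660,0.0000)
J_v[:, 2] = z_2; J_ω[:, 2] = (0,0,0)
entry J[1][2] = -0.8660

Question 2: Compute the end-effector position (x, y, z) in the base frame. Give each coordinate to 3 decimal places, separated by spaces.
after link 1: o_1 = (-2.5981, 1.5000, 4.0000)
after link 2: o_2 = (-3.2321, -1.5981, 4.0000)
after link 3: o_3 = (-4.7321, -4.1962, 5.0000)
after link 4: o_4 = (-3.8660, -4.6962, 6.0000)

-3.866 -4.696 6.000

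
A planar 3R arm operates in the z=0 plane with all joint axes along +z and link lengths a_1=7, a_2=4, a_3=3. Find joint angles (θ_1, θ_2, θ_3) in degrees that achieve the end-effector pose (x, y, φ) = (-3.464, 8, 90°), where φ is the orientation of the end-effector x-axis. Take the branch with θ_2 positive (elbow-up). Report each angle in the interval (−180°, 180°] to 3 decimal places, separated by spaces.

wrist centre = target − a_3·(cos φ, sin φ) = (-3.4640, 5.0000)
cos θ_2 = (36.9993−7²−4²)/(2·7·4) = -0.5000; θ_2 = 120.0008° (elbow-up)
β = atan2(5.0000,-3.4640) = 124.7142°; ψ = atan2(3.4641,4.9999) = 34.7150°
θ_1 = β − ψ = 89.9992°
θ_3 = φ − θ_1 − θ_2 = -120.0000° (wrapped to (-180°,180°])

89.999 120.001 -120.000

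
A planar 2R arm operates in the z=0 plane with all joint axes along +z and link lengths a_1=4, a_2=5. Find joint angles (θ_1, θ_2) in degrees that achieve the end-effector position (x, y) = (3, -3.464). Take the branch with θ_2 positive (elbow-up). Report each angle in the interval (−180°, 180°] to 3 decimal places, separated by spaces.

-120.000 120.001

cos θ_2 = (20.9993−4²−5²)/(2·4·5) = -0.5000; θ_2 = 120.0012° (elbow-up)
β = atan2(-3.4640,3.0000) = -49.1058°; ψ = atan2(4.3301,1.4999) = 70.8942°
θ_1 = β − ψ = -120.0000°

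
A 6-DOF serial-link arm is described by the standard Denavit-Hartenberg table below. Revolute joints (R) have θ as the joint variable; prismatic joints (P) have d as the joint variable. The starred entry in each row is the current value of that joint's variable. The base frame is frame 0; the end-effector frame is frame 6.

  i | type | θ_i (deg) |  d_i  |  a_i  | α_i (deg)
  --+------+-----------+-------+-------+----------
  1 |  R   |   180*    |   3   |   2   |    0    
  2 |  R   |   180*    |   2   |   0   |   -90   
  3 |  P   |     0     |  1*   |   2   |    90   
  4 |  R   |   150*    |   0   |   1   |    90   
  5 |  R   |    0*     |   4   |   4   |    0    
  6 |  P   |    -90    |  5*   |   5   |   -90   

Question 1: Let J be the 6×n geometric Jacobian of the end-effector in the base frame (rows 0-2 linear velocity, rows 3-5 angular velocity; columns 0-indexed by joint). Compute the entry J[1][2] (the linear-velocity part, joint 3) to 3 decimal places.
prismatic axis z_2 = (0.0000,1.0000,0.0000)
J_v[:, 2] = z_2; J_ω[:, 2] = (0,0,0)
entry J[1][2] = 1.0000

1.000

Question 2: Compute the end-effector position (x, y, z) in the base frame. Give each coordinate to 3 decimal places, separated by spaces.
0.170 11.294 0.000

after link 1: o_1 = (-2.0000, 0.0000, 3.0000)
after link 2: o_2 = (-2.0000, 0.0000, 5.0000)
after link 3: o_3 = (0.0000, 1.0000, 5.0000)
after link 4: o_4 = (-0.8660, 1.5000, 5.0000)
after link 5: o_5 = (-2.3301, 6.9641, 5.0000)
after link 6: o_6 = (0.1699, 11.2942, 0.0000)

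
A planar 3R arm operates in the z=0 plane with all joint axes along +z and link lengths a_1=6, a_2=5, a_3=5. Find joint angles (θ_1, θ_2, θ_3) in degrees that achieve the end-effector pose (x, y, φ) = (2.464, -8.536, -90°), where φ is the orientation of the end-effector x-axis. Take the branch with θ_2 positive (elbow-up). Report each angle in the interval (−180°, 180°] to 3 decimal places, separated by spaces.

-110.251 134.999 -114.748

wrist centre = target − a_3·(cos φ, sin φ) = (2.4640, -3.5360)
cos θ_2 = (18.5746−6²−5²)/(2·6·5) = -0.7071; θ_2 = 134.9987° (elbow-up)
β = atan2(-3.5360,2.4640) = -55.1300°; ψ = atan2(3.5356,2.4645) = 55.1211°
θ_1 = β − ψ = -110.2510°
θ_3 = φ − θ_1 − θ_2 = -114.7476° (wrapped to (-180°,180°])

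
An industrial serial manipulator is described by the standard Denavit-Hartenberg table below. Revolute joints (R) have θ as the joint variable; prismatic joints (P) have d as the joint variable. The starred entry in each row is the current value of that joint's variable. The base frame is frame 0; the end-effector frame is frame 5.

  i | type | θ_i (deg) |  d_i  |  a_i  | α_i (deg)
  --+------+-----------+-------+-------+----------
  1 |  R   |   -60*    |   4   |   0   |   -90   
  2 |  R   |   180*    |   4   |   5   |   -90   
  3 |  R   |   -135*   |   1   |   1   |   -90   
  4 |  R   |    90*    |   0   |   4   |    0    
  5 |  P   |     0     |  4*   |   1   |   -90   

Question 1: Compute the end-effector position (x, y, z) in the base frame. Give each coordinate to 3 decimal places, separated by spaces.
after link 1: o_1 = (0.0000, 0.0000, 4.0000)
after link 2: o_2 = (0.9641, 6.3301, 4.0000)
after link 3: o_3 = (1.9300, 6.0713, 5.0000)
after link 4: o_4 = (1.9300, 6.0713, 1.0000)
after link 5: o_5 = (2.9653, 9.9350, -0.0000)

2.965 9.935 -0.000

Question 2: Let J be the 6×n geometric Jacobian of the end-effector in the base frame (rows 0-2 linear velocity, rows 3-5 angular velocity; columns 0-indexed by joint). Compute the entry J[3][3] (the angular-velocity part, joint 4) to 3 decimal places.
axis z_3 = (0.2588,0.9659,-0.0000); lever o_n−o_3 = (1.0353,3.8637,-5.0000)
cross product → J_v[:, 3] = (-4.8296,1.2941,-0.0000)
J_ω[:, 3] = z_3
entry J[3][3] = 0.2588

0.259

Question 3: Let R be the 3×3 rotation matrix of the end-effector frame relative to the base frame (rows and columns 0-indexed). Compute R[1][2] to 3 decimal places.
End-effector z-axis (col 2 of R) = (-0.9659,0.2588,-0.0000)
R[1][2] = 0.2588

0.259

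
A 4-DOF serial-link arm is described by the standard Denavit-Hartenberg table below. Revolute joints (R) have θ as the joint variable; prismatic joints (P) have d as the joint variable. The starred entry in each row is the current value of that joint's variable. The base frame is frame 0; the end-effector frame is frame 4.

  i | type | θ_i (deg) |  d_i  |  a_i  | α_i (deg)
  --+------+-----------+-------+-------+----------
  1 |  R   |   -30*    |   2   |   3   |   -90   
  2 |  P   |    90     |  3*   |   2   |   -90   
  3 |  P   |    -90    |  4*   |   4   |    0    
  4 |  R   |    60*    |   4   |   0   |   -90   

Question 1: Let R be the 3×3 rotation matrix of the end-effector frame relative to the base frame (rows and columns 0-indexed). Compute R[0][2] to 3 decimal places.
-0.433

End-effector z-axis (col 2 of R) = (-0.4330,-0.7500,-0.5000)
R[0][2] = -0.4330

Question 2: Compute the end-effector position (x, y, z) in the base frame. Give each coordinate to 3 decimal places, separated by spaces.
after link 1: o_1 = (2.5981, -1.5000, 2.0000)
after link 2: o_2 = (4.0981, 1.0981, 0.0000)
after link 3: o_3 = (2.6340, 6.5622, -0.0000)
after link 4: o_4 = (-0.8301, 8.5622, -0.0000)

-0.830 8.562 -0.000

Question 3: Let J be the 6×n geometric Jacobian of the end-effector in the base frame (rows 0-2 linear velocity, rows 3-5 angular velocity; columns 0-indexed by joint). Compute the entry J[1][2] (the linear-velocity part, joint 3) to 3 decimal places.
0.500

prismatic axis z_2 = (-0.8660,0.5000,-0.0000)
J_v[:, 2] = z_2; J_ω[:, 2] = (0,0,0)
entry J[1][2] = 0.5000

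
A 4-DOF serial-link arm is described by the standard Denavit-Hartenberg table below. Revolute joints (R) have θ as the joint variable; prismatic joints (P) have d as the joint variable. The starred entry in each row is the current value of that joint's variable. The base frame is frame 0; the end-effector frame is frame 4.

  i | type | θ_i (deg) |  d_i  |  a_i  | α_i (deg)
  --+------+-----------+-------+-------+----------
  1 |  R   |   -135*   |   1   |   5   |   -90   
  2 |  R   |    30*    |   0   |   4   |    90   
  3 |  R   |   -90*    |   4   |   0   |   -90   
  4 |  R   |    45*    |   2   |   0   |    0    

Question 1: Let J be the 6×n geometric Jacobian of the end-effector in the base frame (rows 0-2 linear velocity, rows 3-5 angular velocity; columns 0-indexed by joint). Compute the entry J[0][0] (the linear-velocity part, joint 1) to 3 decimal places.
8.624

axis z_0 = ẑ; lever o_n−o_0 = (-8.6240,-8.6240,1.4641)
cross product → J_v[:, 0] = (8.6240,-8.6240,0.0000)
J_ω[:, 0] = z_0
entry J[0][0] = 8.6240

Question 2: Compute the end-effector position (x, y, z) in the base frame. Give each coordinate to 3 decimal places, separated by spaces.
after link 1: o_1 = (-3.5355, -3.5355, 1.0000)
after link 2: o_2 = (-5.9850, -5.9850, -1.0000)
after link 3: o_3 = (-7.3992, -7.3992, 2.4641)
after link 4: o_4 = (-8.6240, -8.6240, 1.4641)

-8.624 -8.624 1.464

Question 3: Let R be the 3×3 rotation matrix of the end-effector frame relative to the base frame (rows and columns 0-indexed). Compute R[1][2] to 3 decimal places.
End-effector z-axis (col 2 of R) = (-0.6124,-0.6124,-0.5000)
R[1][2] = -0.6124

-0.612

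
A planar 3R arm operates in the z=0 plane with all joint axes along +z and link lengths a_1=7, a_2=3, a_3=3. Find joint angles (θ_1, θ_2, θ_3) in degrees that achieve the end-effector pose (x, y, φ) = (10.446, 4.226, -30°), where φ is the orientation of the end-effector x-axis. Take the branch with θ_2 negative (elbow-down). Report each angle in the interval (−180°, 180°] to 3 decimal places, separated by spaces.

44.995 -29.989 -45.005

wrist centre = target − a_3·(cos φ, sin φ) = (7.8479, 5.7260)
cos θ_2 = (94.3770−7²−3²)/(2·7·3) = 0.8661; θ_2 = -29.9893° (elbow-down)
β = atan2(5.7260,7.8479) = 36.1152°; ψ = atan2(-1.4995,9.5984) = -8.8793°
θ_1 = β − ψ = 44.9946°
θ_3 = φ − θ_1 − θ_2 = -45.0052° (wrapped to (-180°,180°])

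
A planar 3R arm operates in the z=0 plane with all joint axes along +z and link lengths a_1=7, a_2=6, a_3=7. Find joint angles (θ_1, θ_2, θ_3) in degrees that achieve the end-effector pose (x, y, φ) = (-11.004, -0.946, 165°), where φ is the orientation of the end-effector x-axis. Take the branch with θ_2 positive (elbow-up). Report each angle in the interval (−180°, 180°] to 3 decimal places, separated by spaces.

156.045 134.999 -126.045

wrist centre = target − a_3·(cos φ, sin φ) = (-4.2425, -2.7577)
cos θ_2 = (25.6041−7²−6²)/(2·7·6) = -0.7071; θ_2 = 134.9990° (elbow-up)
β = atan2(-2.7577,-4.2425) = -146.9752°; ψ = atan2(4.2427,2.7574) = 56.9793°
θ_1 = β − ψ = -203.9545°
θ_3 = φ − θ_1 − θ_2 = -126.0445° (wrapped to (-180°,180°])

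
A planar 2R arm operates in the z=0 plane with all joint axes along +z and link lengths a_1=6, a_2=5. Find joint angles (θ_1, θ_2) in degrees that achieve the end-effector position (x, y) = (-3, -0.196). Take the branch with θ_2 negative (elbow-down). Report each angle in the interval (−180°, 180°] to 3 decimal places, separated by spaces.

-120.003 -150.000

cos θ_2 = (9.0384−6²−5²)/(2·6·5) = -0.8660; θ_2 = -150.0001° (elbow-down)
β = atan2(-0.1960,-3.0000) = -176.2620°; ψ = atan2(-2.5000,1.6699) = -56.2591°
θ_1 = β − ψ = -120.0029°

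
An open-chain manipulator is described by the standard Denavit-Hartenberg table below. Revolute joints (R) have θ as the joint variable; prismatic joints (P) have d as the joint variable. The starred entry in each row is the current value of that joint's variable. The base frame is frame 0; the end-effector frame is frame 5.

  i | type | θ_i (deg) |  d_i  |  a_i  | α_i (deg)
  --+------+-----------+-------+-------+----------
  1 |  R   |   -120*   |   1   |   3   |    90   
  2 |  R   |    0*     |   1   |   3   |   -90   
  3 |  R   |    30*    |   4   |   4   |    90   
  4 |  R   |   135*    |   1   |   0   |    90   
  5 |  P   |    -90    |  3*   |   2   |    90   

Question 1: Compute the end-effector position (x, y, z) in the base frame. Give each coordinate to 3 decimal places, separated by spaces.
-2.866 -10.817 7.121

after link 1: o_1 = (-1.5000, -2.5981, 1.0000)
after link 2: o_2 = (-3.8660, -4.6962, 1.0000)
after link 3: o_3 = (-3.8660, -8.6962, 5.0000)
after link 4: o_4 = (-4.8660, -8.6962, 5.0000)
after link 5: o_5 = (-2.8660, -10.8175, 7.1213)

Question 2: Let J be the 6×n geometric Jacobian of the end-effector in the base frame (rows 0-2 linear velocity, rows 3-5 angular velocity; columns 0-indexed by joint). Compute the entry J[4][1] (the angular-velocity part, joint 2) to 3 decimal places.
0.500

axis z_1 = (-0.8660,0.5000,0.0000); lever o_n−o_1 = (-1.3660,-8.2194,6.1213)
cross product → J_v[:, 1] = (3.0607,5.3012,7.8012)
J_ω[:, 1] = z_1
entry J[4][1] = 0.5000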